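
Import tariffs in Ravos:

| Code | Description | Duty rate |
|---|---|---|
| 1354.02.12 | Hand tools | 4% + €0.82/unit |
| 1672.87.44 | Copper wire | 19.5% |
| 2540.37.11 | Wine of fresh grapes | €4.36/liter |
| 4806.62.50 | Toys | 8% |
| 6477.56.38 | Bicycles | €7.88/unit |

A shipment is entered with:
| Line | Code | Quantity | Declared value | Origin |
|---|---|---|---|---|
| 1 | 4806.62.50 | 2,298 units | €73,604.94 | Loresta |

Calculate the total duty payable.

Line 1 (4806.62.50, Loresta, 2,298 units, €73,604.94):
Base rate for 4806.62.50 is 8%.
Duty = €73,604.94 × 8% = €5,888.40.

€5,888.40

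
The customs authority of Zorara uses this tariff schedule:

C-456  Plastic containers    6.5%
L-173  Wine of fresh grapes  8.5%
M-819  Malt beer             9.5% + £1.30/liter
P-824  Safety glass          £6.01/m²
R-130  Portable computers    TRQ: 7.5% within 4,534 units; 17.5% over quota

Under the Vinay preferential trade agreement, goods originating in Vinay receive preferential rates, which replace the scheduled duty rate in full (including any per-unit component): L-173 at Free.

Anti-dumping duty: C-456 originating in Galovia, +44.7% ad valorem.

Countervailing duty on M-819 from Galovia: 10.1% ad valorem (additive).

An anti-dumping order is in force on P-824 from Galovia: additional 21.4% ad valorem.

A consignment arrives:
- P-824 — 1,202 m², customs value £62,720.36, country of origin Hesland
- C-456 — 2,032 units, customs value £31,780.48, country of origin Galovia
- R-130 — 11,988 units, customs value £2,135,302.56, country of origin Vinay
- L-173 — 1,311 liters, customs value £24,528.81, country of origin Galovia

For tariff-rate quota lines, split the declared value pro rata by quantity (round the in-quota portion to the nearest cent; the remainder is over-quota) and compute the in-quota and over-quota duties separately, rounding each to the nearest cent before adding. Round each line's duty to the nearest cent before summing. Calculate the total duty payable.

Line 1 (P-824, Hesland, 1,202 m², £62,720.36):
Base rate for P-824 is £6.01/m².
The additional-duty order on P-824 targets Galovia, not Hesland; it does not apply.
Duty = 1,202 × £6.01 = £7,224.02.
Line 2 (C-456, Galovia, 2,032 units, £31,780.48):
Base rate for C-456 is 6.5%.
Additional duty on C-456 from Galovia: +44.7%. Applied ad valorem rate: 6.5% + 44.7% = 51.2%.
Duty = £31,780.48 × 51.2% = £16,271.61.
Line 3 (R-130, Vinay, 11,988 units, £2,135,302.56):
Code R-130 is under a tariff-rate quota (threshold 4,534 units). In-quota: 4,534 units at 7.5%; over-quota: 7,454 units at 17.5%.
Pro-rata value split: in-quota = £2,135,302.56 × 4,534/11,988 = £807,596.08; over-quota = £2,135,302.56 − £807,596.08 = £1,327,706.48.
In-quota duty = £807,596.08 × 7.5% = £60,569.71. Over-quota duty = £1,327,706.48 × 17.5% = £232,348.63.
Line duty = £60,569.71 + £232,348.63 = £292,918.34.
Line 4 (L-173, Galovia, 1,311 liters, £24,528.81):
Base rate for L-173 is 8.5%.
L-173 has an FTA preferential rate, but origin Galovia is not Vinay; base rate stands.
Duty = £24,528.81 × 8.5% = £2,084.95.
Total = £7,224.02 + £16,271.61 + £292,918.34 + £2,084.95 = £318,498.92.

£318,498.92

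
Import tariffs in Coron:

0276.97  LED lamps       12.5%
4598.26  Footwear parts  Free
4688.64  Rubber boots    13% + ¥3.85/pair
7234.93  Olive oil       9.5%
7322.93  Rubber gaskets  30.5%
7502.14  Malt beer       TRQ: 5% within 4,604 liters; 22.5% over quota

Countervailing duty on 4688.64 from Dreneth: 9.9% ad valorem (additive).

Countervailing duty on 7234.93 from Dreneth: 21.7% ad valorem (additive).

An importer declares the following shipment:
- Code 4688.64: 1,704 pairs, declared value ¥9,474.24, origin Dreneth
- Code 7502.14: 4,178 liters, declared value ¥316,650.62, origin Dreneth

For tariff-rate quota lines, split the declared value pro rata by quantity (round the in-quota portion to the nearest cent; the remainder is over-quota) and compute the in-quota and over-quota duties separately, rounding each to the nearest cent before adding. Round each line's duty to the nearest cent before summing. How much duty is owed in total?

Line 1 (4688.64, Dreneth, 1,704 pairs, ¥9,474.24):
Base rate for 4688.64 is 13% + ¥3.85/pair.
Additional duty on 4688.64 from Dreneth: +9.9%. Applied ad valorem rate: 13% + 9.9% = 22.9%.
Duty = ¥9,474.24 × 22.9% + 1,704 × ¥3.85 = ¥8,730.00.
Line 2 (7502.14, Dreneth, 4,178 liters, ¥316,650.62):
Code 7502.14 is under a tariff-rate quota (threshold 4,604 liters). Quantity 4,178 liters is within the quota, so the in-quota rate 5% applies to the full value.
Duty = ¥316,650.62 × 5% = ¥15,832.53.
Total = ¥8,730.00 + ¥15,832.53 = ¥24,562.53.

¥24,562.53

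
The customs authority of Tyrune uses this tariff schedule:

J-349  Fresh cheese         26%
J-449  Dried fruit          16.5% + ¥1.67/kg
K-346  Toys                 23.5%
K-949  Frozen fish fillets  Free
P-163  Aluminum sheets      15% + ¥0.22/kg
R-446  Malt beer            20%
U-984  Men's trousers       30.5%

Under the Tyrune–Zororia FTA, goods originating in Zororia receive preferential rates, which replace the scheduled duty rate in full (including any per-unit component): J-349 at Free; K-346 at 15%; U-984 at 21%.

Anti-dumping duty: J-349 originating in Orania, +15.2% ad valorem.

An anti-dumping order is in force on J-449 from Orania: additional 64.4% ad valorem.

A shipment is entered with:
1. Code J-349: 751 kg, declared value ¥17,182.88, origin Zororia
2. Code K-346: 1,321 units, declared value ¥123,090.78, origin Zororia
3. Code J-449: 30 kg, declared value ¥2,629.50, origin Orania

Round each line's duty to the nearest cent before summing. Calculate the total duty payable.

¥20,640.99

Line 1 (J-349, Zororia, 751 kg, ¥17,182.88):
Base rate for J-349 is 26%.
Origin Zororia qualifies under the Tyrune–Zororia agreement and J-349 is covered: preferential rate Free applies instead.
The additional-duty order on J-349 targets Orania, not Zororia; it does not apply.
Duty = ¥17,182.88 × 0% = ¥0.00.
Line 2 (K-346, Zororia, 1,321 units, ¥123,090.78):
Base rate for K-346 is 23.5%.
Origin Zororia qualifies under the Tyrune–Zororia agreement and K-346 is covered: preferential rate 15% applies instead.
Duty = ¥123,090.78 × 15% = ¥18,463.62.
Line 3 (J-449, Orania, 30 kg, ¥2,629.50):
Base rate for J-449 is 16.5% + ¥1.67/kg.
Additional duty on J-449 from Orania: +64.4%. Applied ad valorem rate: 16.5% + 64.4% = 80.9%.
Duty = ¥2,629.50 × 80.9% + 30 × ¥1.67 = ¥2,177.37.
Total = ¥0.00 + ¥18,463.62 + ¥2,177.37 = ¥20,640.99.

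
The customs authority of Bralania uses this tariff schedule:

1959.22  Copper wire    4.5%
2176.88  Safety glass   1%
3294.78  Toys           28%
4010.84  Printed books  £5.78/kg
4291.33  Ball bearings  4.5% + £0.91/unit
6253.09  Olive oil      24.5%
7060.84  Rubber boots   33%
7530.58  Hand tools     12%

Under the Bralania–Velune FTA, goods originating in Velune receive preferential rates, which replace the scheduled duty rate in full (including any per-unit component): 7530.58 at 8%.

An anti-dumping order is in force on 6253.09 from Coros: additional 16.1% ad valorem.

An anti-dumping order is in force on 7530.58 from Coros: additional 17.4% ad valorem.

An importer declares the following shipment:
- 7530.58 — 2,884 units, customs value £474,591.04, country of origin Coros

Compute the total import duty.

£139,529.77

Line 1 (7530.58, Coros, 2,884 units, £474,591.04):
Base rate for 7530.58 is 12%.
7530.58 has an FTA preferential rate, but origin Coros is not Velune; base rate stands.
Additional duty on 7530.58 from Coros: +17.4%. Applied ad valorem rate: 12% + 17.4% = 29.4%.
Duty = £474,591.04 × 29.4% = £139,529.77.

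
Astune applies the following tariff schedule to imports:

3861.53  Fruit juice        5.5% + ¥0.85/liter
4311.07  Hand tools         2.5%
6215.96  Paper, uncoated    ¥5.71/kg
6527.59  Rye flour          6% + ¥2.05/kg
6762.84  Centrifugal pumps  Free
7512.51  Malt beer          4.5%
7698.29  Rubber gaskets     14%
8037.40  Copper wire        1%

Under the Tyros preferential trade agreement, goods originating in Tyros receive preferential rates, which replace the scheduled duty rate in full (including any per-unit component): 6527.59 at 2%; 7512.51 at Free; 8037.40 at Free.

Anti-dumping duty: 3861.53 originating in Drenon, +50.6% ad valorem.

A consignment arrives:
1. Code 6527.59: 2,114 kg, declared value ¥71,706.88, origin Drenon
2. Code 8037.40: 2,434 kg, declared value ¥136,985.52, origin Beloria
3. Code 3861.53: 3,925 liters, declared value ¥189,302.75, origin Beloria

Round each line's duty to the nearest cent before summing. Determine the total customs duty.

Line 1 (6527.59, Drenon, 2,114 kg, ¥71,706.88):
Base rate for 6527.59 is 6% + ¥2.05/kg.
6527.59 has an FTA preferential rate, but origin Drenon is not Tyros; base rate stands.
Duty = ¥71,706.88 × 6% + 2,114 × ¥2.05 = ¥8,636.11.
Line 2 (8037.40, Beloria, 2,434 kg, ¥136,985.52):
Base rate for 8037.40 is 1%.
8037.40 has an FTA preferential rate, but origin Beloria is not Tyros; base rate stands.
Duty = ¥136,985.52 × 1% = ¥1,369.86.
Line 3 (3861.53, Beloria, 3,925 liters, ¥189,302.75):
Base rate for 3861.53 is 5.5% + ¥0.85/liter.
The additional-duty order on 3861.53 targets Drenon, not Beloria; it does not apply.
Duty = ¥189,302.75 × 5.5% + 3,925 × ¥0.85 = ¥13,747.90.
Total = ¥8,636.11 + ¥1,369.86 + ¥13,747.90 = ¥23,753.87.

¥23,753.87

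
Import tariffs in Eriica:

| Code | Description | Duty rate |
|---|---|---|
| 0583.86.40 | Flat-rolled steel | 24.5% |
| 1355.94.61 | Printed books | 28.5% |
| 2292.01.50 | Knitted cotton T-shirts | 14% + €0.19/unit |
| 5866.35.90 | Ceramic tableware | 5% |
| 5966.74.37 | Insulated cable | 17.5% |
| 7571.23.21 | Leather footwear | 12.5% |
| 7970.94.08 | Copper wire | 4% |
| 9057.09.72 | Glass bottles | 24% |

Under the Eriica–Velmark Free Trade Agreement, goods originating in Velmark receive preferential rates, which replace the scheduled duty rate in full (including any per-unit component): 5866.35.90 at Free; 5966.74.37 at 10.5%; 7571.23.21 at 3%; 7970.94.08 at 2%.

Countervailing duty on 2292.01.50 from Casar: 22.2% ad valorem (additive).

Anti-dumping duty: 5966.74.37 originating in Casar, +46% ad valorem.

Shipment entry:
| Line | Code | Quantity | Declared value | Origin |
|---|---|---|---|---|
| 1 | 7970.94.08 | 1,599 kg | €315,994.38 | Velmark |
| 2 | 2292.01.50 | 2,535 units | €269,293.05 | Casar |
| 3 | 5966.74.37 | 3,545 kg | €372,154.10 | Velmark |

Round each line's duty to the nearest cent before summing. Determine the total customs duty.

€143,361.80

Line 1 (7970.94.08, Velmark, 1,599 kg, €315,994.38):
Base rate for 7970.94.08 is 4%.
Origin Velmark qualifies under the Eriica–Velmark agreement and 7970.94.08 is covered: preferential rate 2% applies instead.
Duty = €315,994.38 × 2% = €6,319.89.
Line 2 (2292.01.50, Casar, 2,535 units, €269,293.05):
Base rate for 2292.01.50 is 14% + €0.19/unit.
Additional duty on 2292.01.50 from Casar: +22.2%. Applied ad valorem rate: 14% + 22.2% = 36.2%.
Duty = €269,293.05 × 36.2% + 2,535 × €0.19 = €97,965.73.
Line 3 (5966.74.37, Velmark, 3,545 kg, €372,154.10):
Base rate for 5966.74.37 is 17.5%.
Origin Velmark qualifies under the Eriica–Velmark agreement and 5966.74.37 is covered: preferential rate 10.5% applies instead.
The additional-duty order on 5966.74.37 targets Casar, not Velmark; it does not apply.
Duty = €372,154.10 × 10.5% = €39,076.18.
Total = €6,319.89 + €97,965.73 + €39,076.18 = €143,361.80.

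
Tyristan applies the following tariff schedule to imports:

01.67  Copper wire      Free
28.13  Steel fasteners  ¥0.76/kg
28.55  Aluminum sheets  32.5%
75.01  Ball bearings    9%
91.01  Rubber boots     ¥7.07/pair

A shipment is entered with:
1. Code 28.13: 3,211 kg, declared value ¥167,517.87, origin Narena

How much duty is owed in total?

¥2,440.36

Line 1 (28.13, Narena, 3,211 kg, ¥167,517.87):
Base rate for 28.13 is ¥0.76/kg.
Duty = 3,211 × ¥0.76 = ¥2,440.36.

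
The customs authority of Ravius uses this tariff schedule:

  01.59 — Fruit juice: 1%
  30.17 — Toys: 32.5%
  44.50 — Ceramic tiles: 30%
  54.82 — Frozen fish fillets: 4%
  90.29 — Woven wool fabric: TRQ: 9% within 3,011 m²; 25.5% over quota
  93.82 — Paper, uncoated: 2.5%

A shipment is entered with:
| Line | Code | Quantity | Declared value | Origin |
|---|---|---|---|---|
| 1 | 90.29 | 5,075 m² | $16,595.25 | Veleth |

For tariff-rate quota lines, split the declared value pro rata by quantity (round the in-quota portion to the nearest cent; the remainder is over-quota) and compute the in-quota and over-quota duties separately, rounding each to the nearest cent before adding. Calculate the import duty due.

Line 1 (90.29, Veleth, 5,075 m², $16,595.25):
Code 90.29 is under a tariff-rate quota (threshold 3,011 m²). In-quota: 3,011 m² at 9%; over-quota: 2,064 m² at 25.5%.
Pro-rata value split: in-quota = $16,595.25 × 3,011/5,075 = $9,845.97; over-quota = $16,595.25 − $9,845.97 = $6,749.28.
In-quota duty = $9,845.97 × 9% = $886.14. Over-quota duty = $6,749.28 × 25.5% = $1,721.07.
Line duty = $886.14 + $1,721.07 = $2,607.21.

$2,607.21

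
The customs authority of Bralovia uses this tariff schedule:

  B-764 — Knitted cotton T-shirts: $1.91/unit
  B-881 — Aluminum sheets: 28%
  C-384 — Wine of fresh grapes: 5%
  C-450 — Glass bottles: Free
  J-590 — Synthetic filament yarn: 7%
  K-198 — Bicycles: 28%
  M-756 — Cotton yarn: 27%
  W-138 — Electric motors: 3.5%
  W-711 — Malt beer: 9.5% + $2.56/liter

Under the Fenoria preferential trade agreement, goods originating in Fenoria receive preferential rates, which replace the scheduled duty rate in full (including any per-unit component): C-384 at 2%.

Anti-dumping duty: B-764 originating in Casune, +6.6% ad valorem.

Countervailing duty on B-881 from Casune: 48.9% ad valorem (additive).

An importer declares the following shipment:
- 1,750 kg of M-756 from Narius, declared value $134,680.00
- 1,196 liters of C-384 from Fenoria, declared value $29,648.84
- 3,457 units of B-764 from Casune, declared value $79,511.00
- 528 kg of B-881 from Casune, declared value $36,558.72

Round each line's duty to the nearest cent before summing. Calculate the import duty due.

$76,920.84

Line 1 (M-756, Narius, 1,750 kg, $134,680.00):
Base rate for M-756 is 27%.
Duty = $134,680.00 × 27% = $36,363.60.
Line 2 (C-384, Fenoria, 1,196 liters, $29,648.84):
Base rate for C-384 is 5%.
Origin Fenoria qualifies under the Bralovia–Fenoria agreement and C-384 is covered: preferential rate 2% applies instead.
Duty = $29,648.84 × 2% = $592.98.
Line 3 (B-764, Casune, 3,457 units, $79,511.00):
Base rate for B-764 is $1.91/unit.
Additional duty on B-764 from Casune: +6.6% ad valorem. Applied ad valorem rate = 6.6%.
Duty = $79,511.00 × 6.6% + 3,457 × $1.91 = $11,850.60.
Line 4 (B-881, Casune, 528 kg, $36,558.72):
Base rate for B-881 is 28%.
Additional duty on B-881 from Casune: +48.9%. Applied ad valorem rate: 28% + 48.9% = 76.9%.
Duty = $36,558.72 × 76.9% = $28,113.66.
Total = $36,363.60 + $592.98 + $11,850.60 + $28,113.66 = $76,920.84.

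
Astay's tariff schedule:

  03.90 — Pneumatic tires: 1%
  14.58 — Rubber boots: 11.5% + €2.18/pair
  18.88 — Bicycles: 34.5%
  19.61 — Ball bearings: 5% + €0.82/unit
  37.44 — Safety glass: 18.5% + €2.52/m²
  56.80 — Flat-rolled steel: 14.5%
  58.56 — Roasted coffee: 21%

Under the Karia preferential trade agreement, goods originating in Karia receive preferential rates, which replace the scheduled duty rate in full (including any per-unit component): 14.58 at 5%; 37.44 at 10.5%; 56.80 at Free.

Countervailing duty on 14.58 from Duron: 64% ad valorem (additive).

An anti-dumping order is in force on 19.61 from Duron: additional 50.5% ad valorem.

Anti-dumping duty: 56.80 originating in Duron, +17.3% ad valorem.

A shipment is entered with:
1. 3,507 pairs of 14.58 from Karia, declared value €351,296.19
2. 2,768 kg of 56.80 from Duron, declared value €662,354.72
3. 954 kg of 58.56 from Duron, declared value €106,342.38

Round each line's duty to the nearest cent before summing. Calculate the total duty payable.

€250,525.51

Line 1 (14.58, Karia, 3,507 pairs, €351,296.19):
Base rate for 14.58 is 11.5% + €2.18/pair.
Origin Karia qualifies under the Astay–Karia agreement and 14.58 is covered: preferential rate 5% applies instead.
The additional-duty order on 14.58 targets Duron, not Karia; it does not apply.
Duty = €351,296.19 × 5% = €17,564.81.
Line 2 (56.80, Duron, 2,768 kg, €662,354.72):
Base rate for 56.80 is 14.5%.
56.80 has an FTA preferential rate, but origin Duron is not Karia; base rate stands.
Additional duty on 56.80 from Duron: +17.3%. Applied ad valorem rate: 14.5% + 17.3% = 31.8%.
Duty = €662,354.72 × 31.8% = €210,628.80.
Line 3 (58.56, Duron, 954 kg, €106,342.38):
Base rate for 58.56 is 21%.
Duty = €106,342.38 × 21% = €22,331.90.
Total = €17,564.81 + €210,628.80 + €22,331.90 = €250,525.51.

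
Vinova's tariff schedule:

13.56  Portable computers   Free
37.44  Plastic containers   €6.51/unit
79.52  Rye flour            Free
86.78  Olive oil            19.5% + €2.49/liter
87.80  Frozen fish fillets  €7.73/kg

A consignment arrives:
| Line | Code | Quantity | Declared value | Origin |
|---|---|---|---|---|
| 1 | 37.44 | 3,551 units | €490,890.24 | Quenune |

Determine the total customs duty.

€23,117.01

Line 1 (37.44, Quenune, 3,551 units, €490,890.24):
Base rate for 37.44 is €6.51/unit.
Duty = 3,551 × €6.51 = €23,117.01.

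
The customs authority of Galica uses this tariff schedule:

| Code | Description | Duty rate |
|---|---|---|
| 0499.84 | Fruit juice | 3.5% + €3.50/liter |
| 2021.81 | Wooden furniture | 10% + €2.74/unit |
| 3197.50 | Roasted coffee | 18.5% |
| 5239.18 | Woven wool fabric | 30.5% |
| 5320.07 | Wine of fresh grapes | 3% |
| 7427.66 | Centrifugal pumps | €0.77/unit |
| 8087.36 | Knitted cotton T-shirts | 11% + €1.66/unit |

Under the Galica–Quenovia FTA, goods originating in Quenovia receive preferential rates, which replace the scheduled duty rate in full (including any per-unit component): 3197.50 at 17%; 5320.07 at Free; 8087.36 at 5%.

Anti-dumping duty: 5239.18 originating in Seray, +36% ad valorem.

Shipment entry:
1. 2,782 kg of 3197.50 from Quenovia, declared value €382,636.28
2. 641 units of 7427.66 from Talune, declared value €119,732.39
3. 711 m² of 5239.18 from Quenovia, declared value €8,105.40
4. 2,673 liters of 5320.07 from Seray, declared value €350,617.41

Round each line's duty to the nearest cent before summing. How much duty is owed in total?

€78,532.41

Line 1 (3197.50, Quenovia, 2,782 kg, €382,636.28):
Base rate for 3197.50 is 18.5%.
Origin Quenovia qualifies under the Galica–Quenovia agreement and 3197.50 is covered: preferential rate 17% applies instead.
Duty = €382,636.28 × 17% = €65,048.17.
Line 2 (7427.66, Talune, 641 units, €119,732.39):
Base rate for 7427.66 is €0.77/unit.
Duty = 641 × €0.77 = €493.57.
Line 3 (5239.18, Quenovia, 711 m², €8,105.40):
Base rate for 5239.18 is 30.5%.
Origin Quenovia is the FTA partner but 5239.18 is not on the preference list; base rate stands.
The additional-duty order on 5239.18 targets Seray, not Quenovia; it does not apply.
Duty = €8,105.40 × 30.5% = €2,472.15.
Line 4 (5320.07, Seray, 2,673 liters, €350,617.41):
Base rate for 5320.07 is 3%.
5320.07 has an FTA preferential rate, but origin Seray is not Quenovia; base rate stands.
Duty = €350,617.41 × 3% = €10,518.52.
Total = €65,048.17 + €493.57 + €2,472.15 + €10,518.52 = €78,532.41.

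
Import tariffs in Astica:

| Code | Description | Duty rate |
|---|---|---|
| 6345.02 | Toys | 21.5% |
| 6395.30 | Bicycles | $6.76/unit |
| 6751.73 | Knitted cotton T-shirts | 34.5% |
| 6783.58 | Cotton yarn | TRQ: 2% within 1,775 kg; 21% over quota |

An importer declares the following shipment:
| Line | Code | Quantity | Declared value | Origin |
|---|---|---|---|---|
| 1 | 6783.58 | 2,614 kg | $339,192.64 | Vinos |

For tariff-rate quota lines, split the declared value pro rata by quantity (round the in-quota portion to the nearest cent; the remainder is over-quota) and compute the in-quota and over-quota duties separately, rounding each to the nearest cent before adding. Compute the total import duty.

Line 1 (6783.58, Vinos, 2,614 kg, $339,192.64):
Code 6783.58 is under a tariff-rate quota (threshold 1,775 kg). In-quota: 1,775 kg at 2%; over-quota: 839 kg at 21%.
Pro-rata value split: in-quota = $339,192.64 × 1,775/2,614 = $230,324.00; over-quota = $339,192.64 − $230,324.00 = $108,868.64.
In-quota duty = $230,324.00 × 2% = $4,606.48. Over-quota duty = $108,868.64 × 21% = $22,862.41.
Line duty = $4,606.48 + $22,862.41 = $27,468.89.

$27,468.89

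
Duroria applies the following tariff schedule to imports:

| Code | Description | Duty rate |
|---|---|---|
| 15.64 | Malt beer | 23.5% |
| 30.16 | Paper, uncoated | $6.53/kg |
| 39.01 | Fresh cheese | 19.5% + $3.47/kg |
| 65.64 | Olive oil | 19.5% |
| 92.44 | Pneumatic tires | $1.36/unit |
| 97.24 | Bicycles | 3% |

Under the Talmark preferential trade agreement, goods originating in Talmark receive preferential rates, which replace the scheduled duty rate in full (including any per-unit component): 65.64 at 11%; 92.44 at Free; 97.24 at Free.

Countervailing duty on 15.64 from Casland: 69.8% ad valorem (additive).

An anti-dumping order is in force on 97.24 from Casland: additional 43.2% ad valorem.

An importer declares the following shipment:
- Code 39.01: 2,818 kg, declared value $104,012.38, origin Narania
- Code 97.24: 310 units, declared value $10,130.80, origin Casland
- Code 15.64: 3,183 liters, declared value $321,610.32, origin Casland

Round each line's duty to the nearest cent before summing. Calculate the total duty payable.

Line 1 (39.01, Narania, 2,818 kg, $104,012.38):
Base rate for 39.01 is 19.5% + $3.47/kg.
Duty = $104,012.38 × 19.5% + 2,818 × $3.47 = $30,060.87.
Line 2 (97.24, Casland, 310 units, $10,130.80):
Base rate for 97.24 is 3%.
97.24 has an FTA preferential rate, but origin Casland is not Talmark; base rate stands.
Additional duty on 97.24 from Casland: +43.2%. Applied ad valorem rate: 3% + 43.2% = 46.2%.
Duty = $10,130.80 × 46.2% = $4,680.43.
Line 3 (15.64, Casland, 3,183 liters, $321,610.32):
Base rate for 15.64 is 23.5%.
Additional duty on 15.64 from Casland: +69.8%. Applied ad valorem rate: 23.5% + 69.8% = 93.3%.
Duty = $321,610.32 × 93.3% = $300,062.43.
Total = $30,060.87 + $4,680.43 + $300,062.43 = $334,803.73.

$334,803.73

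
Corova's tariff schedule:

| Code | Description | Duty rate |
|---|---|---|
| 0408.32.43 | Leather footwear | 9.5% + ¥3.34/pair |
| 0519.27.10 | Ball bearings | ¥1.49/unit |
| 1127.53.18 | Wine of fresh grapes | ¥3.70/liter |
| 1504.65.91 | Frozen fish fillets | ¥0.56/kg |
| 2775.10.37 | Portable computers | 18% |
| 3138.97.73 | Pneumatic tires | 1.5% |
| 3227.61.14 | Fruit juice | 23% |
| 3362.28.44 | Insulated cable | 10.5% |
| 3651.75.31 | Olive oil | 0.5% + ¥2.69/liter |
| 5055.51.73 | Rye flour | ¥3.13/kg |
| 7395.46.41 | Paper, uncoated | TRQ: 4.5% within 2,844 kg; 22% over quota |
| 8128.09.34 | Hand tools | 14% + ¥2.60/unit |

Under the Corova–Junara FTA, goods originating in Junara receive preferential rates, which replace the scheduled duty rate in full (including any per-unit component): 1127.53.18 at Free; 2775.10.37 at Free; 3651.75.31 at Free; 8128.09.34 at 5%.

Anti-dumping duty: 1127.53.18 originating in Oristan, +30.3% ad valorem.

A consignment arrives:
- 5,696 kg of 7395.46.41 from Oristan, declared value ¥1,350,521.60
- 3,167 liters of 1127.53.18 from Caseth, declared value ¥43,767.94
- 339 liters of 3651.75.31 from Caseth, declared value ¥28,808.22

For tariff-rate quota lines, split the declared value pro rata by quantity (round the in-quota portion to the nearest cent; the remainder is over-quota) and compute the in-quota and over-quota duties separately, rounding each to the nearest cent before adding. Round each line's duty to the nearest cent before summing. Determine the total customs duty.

Line 1 (7395.46.41, Oristan, 5,696 kg, ¥1,350,521.60):
Code 7395.46.41 is under a tariff-rate quota (threshold 2,844 kg). In-quota: 2,844 kg at 4.5%; over-quota: 2,852 kg at 22%.
Pro-rata value split: in-quota = ¥1,350,521.60 × 2,844/5,696 = ¥674,312.40; over-quota = ¥1,350,521.60 − ¥674,312.40 = ¥676,209.20.
In-quota duty = ¥674,312.40 × 4.5% = ¥30,344.06. Over-quota duty = ¥676,209.20 × 22% = ¥148,766.02.
Line duty = ¥30,344.06 + ¥148,766.02 = ¥179,110.08.
Line 2 (1127.53.18, Caseth, 3,167 liters, ¥43,767.94):
Base rate for 1127.53.18 is ¥3.70/liter.
1127.53.18 has an FTA preferential rate, but origin Caseth is not Junara; base rate stands.
The additional-duty order on 1127.53.18 targets Oristan, not Caseth; it does not apply.
Duty = 3,167 × ¥3.70 = ¥11,717.90.
Line 3 (3651.75.31, Caseth, 339 liters, ¥28,808.22):
Base rate for 3651.75.31 is 0.5% + ¥2.69/liter.
3651.75.31 has an FTA preferential rate, but origin Caseth is not Junara; base rate stands.
Duty = ¥28,808.22 × 0.5% + 339 × ¥2.69 = ¥1,055.95.
Total = ¥179,110.08 + ¥11,717.90 + ¥1,055.95 = ¥191,883.93.

¥191,883.93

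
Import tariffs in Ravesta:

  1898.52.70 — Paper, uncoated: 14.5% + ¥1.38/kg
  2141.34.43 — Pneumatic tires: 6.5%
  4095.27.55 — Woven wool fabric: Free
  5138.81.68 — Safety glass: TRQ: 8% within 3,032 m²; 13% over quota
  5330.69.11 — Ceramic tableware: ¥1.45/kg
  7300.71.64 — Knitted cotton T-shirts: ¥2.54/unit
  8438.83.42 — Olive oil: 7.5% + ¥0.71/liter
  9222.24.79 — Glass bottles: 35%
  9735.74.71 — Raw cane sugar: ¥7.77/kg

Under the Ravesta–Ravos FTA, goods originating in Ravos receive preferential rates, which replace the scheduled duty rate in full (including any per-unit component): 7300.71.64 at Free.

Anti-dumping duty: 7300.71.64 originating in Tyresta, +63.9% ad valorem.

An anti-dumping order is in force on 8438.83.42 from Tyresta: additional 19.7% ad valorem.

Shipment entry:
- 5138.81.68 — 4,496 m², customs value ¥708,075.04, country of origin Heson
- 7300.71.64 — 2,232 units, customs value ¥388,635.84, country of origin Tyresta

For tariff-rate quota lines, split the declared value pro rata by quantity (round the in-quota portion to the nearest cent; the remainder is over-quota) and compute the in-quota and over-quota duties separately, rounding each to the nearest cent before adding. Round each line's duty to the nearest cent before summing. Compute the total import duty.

Line 1 (5138.81.68, Heson, 4,496 m², ¥708,075.04):
Code 5138.81.68 is under a tariff-rate quota (threshold 3,032 m²). In-quota: 3,032 m² at 8%; over-quota: 1,464 m² at 13%.
Pro-rata value split: in-quota = ¥708,075.04 × 3,032/4,496 = ¥477,509.68; over-quota = ¥708,075.04 − ¥477,509.68 = ¥230,565.36.
In-quota duty = ¥477,509.68 × 8% = ¥38,200.77. Over-quota duty = ¥230,565.36 × 13% = ¥29,973.50.
Line duty = ¥38,200.77 + ¥29,973.50 = ¥68,174.27.
Line 2 (7300.71.64, Tyresta, 2,232 units, ¥388,635.84):
Base rate for 7300.71.64 is ¥2.54/unit.
7300.71.64 has an FTA preferential rate, but origin Tyresta is not Ravos; base rate stands.
Additional duty on 7300.71.64 from Tyresta: +63.9% ad valorem. Applied ad valorem rate = 63.9%.
Duty = ¥388,635.84 × 63.9% + 2,232 × ¥2.54 = ¥254,007.58.
Total = ¥68,174.27 + ¥254,007.58 = ¥322,181.85.

¥322,181.85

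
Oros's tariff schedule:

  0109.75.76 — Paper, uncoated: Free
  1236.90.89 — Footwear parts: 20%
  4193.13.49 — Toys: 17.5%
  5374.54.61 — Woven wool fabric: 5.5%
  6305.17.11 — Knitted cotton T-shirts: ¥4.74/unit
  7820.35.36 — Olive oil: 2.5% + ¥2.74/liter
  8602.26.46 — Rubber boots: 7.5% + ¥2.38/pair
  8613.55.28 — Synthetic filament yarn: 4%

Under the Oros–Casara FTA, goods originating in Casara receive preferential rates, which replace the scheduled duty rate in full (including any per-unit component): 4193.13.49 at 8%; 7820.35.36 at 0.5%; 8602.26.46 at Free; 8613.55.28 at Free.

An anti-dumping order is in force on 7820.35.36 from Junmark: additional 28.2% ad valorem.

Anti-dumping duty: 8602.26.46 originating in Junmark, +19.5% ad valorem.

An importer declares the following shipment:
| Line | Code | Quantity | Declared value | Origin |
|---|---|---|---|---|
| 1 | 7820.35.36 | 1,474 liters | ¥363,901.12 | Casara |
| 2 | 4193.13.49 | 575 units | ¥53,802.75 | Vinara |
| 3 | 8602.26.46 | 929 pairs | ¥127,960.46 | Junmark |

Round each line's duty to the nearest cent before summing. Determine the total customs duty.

¥47,995.33

Line 1 (7820.35.36, Casara, 1,474 liters, ¥363,901.12):
Base rate for 7820.35.36 is 2.5% + ¥2.74/liter.
Origin Casara qualifies under the Oros–Casara agreement and 7820.35.36 is covered: preferential rate 0.5% applies instead.
The additional-duty order on 7820.35.36 targets Junmark, not Casara; it does not apply.
Duty = ¥363,901.12 × 0.5% = ¥1,819.51.
Line 2 (4193.13.49, Vinara, 575 units, ¥53,802.75):
Base rate for 4193.13.49 is 17.5%.
4193.13.49 has an FTA preferential rate, but origin Vinara is not Casara; base rate stands.
Duty = ¥53,802.75 × 17.5% = ¥9,415.48.
Line 3 (8602.26.46, Junmark, 929 pairs, ¥127,960.46):
Base rate for 8602.26.46 is 7.5% + ¥2.38/pair.
8602.26.46 has an FTA preferential rate, but origin Junmark is not Casara; base rate stands.
Additional duty on 8602.26.46 from Junmark: +19.5%. Applied ad valorem rate: 7.5% + 19.5% = 27%.
Duty = ¥127,960.46 × 27% + 929 × ¥2.38 = ¥36,760.34.
Total = ¥1,819.51 + ¥9,415.48 + ¥36,760.34 = ¥47,995.33.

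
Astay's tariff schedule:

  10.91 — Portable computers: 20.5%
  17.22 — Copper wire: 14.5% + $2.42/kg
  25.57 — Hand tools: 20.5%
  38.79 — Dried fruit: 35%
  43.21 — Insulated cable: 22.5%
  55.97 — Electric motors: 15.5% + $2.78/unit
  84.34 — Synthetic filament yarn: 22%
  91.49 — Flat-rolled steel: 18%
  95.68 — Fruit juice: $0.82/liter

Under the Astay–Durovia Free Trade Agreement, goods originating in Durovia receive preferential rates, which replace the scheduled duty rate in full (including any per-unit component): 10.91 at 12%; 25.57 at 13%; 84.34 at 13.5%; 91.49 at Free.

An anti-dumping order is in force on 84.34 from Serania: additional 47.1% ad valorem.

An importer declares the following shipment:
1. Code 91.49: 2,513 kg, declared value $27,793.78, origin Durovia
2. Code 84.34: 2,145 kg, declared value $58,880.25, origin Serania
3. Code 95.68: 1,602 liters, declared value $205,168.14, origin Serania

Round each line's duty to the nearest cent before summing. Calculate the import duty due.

Line 1 (91.49, Durovia, 2,513 kg, $27,793.78):
Base rate for 91.49 is 18%.
Origin Durovia qualifies under the Astay–Durovia agreement and 91.49 is covered: preferential rate Free applies instead.
Duty = $27,793.78 × 0% = $0.00.
Line 2 (84.34, Serania, 2,145 kg, $58,880.25):
Base rate for 84.34 is 22%.
84.34 has an FTA preferential rate, but origin Serania is not Durovia; base rate stands.
Additional duty on 84.34 from Serania: +47.1%. Applied ad valorem rate: 22% + 47.1% = 69.1%.
Duty = $58,880.25 × 69.1% = $40,686.25.
Line 3 (95.68, Serania, 1,602 liters, $205,168.14):
Base rate for 95.68 is $0.82/liter.
Duty = 1,602 × $0.82 = $1,313.64.
Total = $0.00 + $40,686.25 + $1,313.64 = $41,999.89.

$41,999.89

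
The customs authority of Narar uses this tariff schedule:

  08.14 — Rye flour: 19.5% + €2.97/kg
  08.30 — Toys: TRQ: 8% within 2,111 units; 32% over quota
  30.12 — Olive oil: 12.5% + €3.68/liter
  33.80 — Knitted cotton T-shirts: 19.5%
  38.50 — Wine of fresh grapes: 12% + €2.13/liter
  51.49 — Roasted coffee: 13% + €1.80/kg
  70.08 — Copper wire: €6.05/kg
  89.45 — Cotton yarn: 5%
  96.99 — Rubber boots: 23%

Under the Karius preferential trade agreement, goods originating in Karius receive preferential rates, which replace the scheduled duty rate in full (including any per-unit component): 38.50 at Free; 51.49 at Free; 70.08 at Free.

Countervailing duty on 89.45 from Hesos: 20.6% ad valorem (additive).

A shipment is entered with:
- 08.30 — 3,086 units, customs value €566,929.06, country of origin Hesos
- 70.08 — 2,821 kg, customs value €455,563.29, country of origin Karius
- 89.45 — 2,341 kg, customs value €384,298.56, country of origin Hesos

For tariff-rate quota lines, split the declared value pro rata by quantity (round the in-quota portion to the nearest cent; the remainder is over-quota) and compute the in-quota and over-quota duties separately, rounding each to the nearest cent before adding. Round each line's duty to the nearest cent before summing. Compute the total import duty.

€186,722.89

Line 1 (08.30, Hesos, 3,086 units, €566,929.06):
Code 08.30 is under a tariff-rate quota (threshold 2,111 units). In-quota: 2,111 units at 8%; over-quota: 975 units at 32%.
Pro-rata value split: in-quota = €566,929.06 × 2,111/3,086 = €387,811.81; over-quota = €566,929.06 − €387,811.81 = €179,117.25.
In-quota duty = €387,811.81 × 8% = €31,024.94. Over-quota duty = €179,117.25 × 32% = €57,317.52.
Line duty = €31,024.94 + €57,317.52 = €88,342.46.
Line 2 (70.08, Karius, 2,821 kg, €455,563.29):
Base rate for 70.08 is €6.05/kg.
Origin Karius qualifies under the Narar–Karius agreement and 70.08 is covered: preferential rate Free applies instead.
Duty = €455,563.29 × 0% = €0.00.
Line 3 (89.45, Hesos, 2,341 kg, €384,298.56):
Base rate for 89.45 is 5%.
Additional duty on 89.45 from Hesos: +20.6%. Applied ad valorem rate: 5% + 20.6% = 25.6%.
Duty = €384,298.56 × 25.6% = €98,380.43.
Total = €88,342.46 + €0.00 + €98,380.43 = €186,722.89.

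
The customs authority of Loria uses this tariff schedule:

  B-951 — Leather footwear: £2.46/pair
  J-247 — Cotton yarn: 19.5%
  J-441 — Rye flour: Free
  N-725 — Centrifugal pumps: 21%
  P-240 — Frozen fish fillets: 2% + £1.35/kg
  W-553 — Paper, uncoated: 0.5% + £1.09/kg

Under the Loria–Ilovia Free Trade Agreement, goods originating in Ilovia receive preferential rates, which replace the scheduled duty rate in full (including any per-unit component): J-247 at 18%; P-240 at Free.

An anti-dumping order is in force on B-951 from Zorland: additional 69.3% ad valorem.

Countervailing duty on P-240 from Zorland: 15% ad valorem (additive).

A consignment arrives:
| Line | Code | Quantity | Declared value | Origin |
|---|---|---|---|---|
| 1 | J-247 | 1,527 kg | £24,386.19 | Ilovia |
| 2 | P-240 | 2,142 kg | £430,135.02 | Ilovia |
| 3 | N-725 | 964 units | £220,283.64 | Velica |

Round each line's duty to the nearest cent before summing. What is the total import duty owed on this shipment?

£50,649.07

Line 1 (J-247, Ilovia, 1,527 kg, £24,386.19):
Base rate for J-247 is 19.5%.
Origin Ilovia qualifies under the Loria–Ilovia agreement and J-247 is covered: preferential rate 18% applies instead.
Duty = £24,386.19 × 18% = £4,389.51.
Line 2 (P-240, Ilovia, 2,142 kg, £430,135.02):
Base rate for P-240 is 2% + £1.35/kg.
Origin Ilovia qualifies under the Loria–Ilovia agreement and P-240 is covered: preferential rate Free applies instead.
The additional-duty order on P-240 targets Zorland, not Ilovia; it does not apply.
Duty = £430,135.02 × 0% = £0.00.
Line 3 (N-725, Velica, 964 units, £220,283.64):
Base rate for N-725 is 21%.
Duty = £220,283.64 × 21% = £46,259.56.
Total = £4,389.51 + £0.00 + £46,259.56 = £50,649.07.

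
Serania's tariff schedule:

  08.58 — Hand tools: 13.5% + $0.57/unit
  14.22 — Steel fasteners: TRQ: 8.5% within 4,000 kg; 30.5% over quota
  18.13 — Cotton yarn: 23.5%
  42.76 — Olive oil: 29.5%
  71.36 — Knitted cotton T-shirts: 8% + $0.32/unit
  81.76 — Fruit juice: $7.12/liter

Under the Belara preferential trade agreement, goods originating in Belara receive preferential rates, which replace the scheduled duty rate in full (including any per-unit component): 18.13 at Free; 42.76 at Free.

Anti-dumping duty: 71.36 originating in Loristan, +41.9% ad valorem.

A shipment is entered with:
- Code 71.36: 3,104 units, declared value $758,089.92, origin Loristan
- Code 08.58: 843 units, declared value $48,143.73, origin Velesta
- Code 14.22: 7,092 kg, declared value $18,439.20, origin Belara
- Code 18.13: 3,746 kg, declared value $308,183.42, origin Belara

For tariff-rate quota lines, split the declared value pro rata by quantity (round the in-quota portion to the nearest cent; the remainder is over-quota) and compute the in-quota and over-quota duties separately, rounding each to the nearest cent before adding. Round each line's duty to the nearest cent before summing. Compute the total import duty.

$389,596.02

Line 1 (71.36, Loristan, 3,104 units, $758,089.92):
Base rate for 71.36 is 8% + $0.32/unit.
Additional duty on 71.36 from Loristan: +41.9%. Applied ad valorem rate: 8% + 41.9% = 49.9%.
Duty = $758,089.92 × 49.9% + 3,104 × $0.32 = $379,280.15.
Line 2 (08.58, Velesta, 843 units, $48,143.73):
Base rate for 08.58 is 13.5% + $0.57/unit.
Duty = $48,143.73 × 13.5% + 843 × $0.57 = $6,979.91.
Line 3 (14.22, Belara, 7,092 kg, $18,439.20):
Code 14.22 is under a tariff-rate quota (threshold 4,000 kg). In-quota: 4,000 kg at 8.5%; over-quota: 3,092 kg at 30.5%.
Pro-rata value split: in-quota = $18,439.20 × 4,000/7,092 = $10,400.00; over-quota = $18,439.20 − $10,400.00 = $8,039.20.
In-quota duty = $10,400.00 × 8.5% = $884.00. Over-quota duty = $8,039.20 × 30.5% = $2,451.96.
Line duty = $884.00 + $2,451.96 = $3,335.96.
Line 4 (18.13, Belara, 3,746 kg, $308,183.42):
Base rate for 18.13 is 23.5%.
Origin Belara qualifies under the Serania–Belara agreement and 18.13 is covered: preferential rate Free applies instead.
Duty = $308,183.42 × 0% = $0.00.
Total = $379,280.15 + $6,979.91 + $3,335.96 + $0.00 = $389,596.02.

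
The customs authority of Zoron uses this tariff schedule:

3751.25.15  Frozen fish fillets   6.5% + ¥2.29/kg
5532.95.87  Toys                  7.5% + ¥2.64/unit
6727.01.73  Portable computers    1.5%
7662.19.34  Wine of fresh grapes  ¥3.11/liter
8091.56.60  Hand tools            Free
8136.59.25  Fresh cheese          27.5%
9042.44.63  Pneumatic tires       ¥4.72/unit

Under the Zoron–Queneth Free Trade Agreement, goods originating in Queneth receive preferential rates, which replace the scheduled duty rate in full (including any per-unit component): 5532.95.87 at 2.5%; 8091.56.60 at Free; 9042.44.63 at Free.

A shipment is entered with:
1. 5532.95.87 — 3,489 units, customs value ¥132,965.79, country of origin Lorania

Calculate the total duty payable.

Line 1 (5532.95.87, Lorania, 3,489 units, ¥132,965.79):
Base rate for 5532.95.87 is 7.5% + ¥2.64/unit.
5532.95.87 has an FTA preferential rate, but origin Lorania is not Queneth; base rate stands.
Duty = ¥132,965.79 × 7.5% + 3,489 × ¥2.64 = ¥19,183.39.

¥19,183.39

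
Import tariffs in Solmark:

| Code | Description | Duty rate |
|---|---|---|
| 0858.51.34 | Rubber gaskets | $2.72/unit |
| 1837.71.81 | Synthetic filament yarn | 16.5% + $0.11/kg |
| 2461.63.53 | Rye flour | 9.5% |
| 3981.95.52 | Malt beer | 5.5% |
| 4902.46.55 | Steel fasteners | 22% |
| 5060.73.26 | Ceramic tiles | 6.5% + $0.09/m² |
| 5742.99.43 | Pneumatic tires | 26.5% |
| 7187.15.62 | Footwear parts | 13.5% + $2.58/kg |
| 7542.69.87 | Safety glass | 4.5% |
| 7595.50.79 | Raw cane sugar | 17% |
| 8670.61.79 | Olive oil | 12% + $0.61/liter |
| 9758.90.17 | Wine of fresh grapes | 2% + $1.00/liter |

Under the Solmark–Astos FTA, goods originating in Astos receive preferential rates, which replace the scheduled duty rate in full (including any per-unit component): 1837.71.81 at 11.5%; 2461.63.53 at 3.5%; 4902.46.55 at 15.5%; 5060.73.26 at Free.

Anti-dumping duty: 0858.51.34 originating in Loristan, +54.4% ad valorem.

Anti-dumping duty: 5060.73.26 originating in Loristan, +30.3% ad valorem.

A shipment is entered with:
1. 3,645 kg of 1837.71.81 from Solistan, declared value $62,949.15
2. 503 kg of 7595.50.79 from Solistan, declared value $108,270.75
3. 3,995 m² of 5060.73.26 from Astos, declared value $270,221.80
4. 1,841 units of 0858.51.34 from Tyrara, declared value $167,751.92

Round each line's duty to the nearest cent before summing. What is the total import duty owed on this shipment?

$34,201.11

Line 1 (1837.71.81, Solistan, 3,645 kg, $62,949.15):
Base rate for 1837.71.81 is 16.5% + $0.11/kg.
1837.71.81 has an FTA preferential rate, but origin Solistan is not Astos; base rate stands.
Duty = $62,949.15 × 16.5% + 3,645 × $0.11 = $10,787.56.
Line 2 (7595.50.79, Solistan, 503 kg, $108,270.75):
Base rate for 7595.50.79 is 17%.
Duty = $108,270.75 × 17% = $18,406.03.
Line 3 (5060.73.26, Astos, 3,995 m², $270,221.80):
Base rate for 5060.73.26 is 6.5% + $0.09/m².
Origin Astos qualifies under the Solmark–Astos agreement and 5060.73.26 is covered: preferential rate Free applies instead.
The additional-duty order on 5060.73.26 targets Loristan, not Astos; it does not apply.
Duty = $270,221.80 × 0% = $0.00.
Line 4 (0858.51.34, Tyrara, 1,841 units, $167,751.92):
Base rate for 0858.51.34 is $2.72/unit.
The additional-duty order on 0858.51.34 targets Loristan, not Tyrara; it does not apply.
Duty = 1,841 × $2.72 = $5,007.52.
Total = $10,787.56 + $18,406.03 + $0.00 + $5,007.52 = $34,201.11.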